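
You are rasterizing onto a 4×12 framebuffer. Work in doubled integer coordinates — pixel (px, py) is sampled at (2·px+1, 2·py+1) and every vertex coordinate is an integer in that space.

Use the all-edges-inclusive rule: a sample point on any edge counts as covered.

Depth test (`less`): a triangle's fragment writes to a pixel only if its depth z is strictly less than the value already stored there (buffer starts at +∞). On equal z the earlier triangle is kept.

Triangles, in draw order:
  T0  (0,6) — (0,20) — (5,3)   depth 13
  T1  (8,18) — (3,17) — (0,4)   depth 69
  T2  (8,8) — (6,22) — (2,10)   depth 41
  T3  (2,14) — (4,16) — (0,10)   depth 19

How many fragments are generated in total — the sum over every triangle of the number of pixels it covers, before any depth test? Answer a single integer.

T0:
  2·area = 70  (B↔C swapped to make it positive)
  edge (0, 6)→(5, 3): d=(5,-3) inclusive
  edge (5, 3)→(0, 20): d=(-5,17) inclusive
  edge (0, 20)→(0, 6): d=(0,-14) inclusive
    (2,1)@(5, 3): e=[0,0,70] → X  [on edge]
    (3,1)@(7, 3): e=[6,-34,98] → .
    (1,2)@(3, 5): e=[4,24,42] → X
    (2,2)@(5, 5): e=[10,-10,70] → .
    (0,3)@(1, 7): e=[8,48,14] → X
    (2,3)@(5, 7): e=[20,-20,70] → .
    (0,4)@(1, 9): e=[18,38,14] → X
    (2,4)@(5, 9): e=[30,-30,70] → .
    (0,5)@(1, 11): e=[28,28,14] → X
    (1,5)@(3, 11): e=[34,-6,42] → .
    (0,6)@(1, 13): e=[38,18,14] → X
    (1,6)@(3, 13): e=[44,-16,42] → .
  covered (9 px):
    . . . .
    . . X .
    . X . .
    X X . .
    X X . .
    X . . .
    X . . .
    X . . .
    . . . .
    . . . .
    . . . .
    . . . .
T1:
  2·area = 62
  edge (8, 18)→(3, 17): d=(-5,-1) inclusive
  edge (3, 17)→(0, 4): d=(-3,-13) inclusive
  edge (0, 4)→(8, 18): d=(8,14) inclusive
    (0,3)@(1, 7): e=[48,4,10] → X
    (1,3)@(3, 7): e=[50,30,-18] → .
    (0,4)@(1, 9): e=[38,-2,26] → .
    (1,5)@(3, 11): e=[30,18,14] → X
    (2,5)@(5, 11): e=[32,44,-14] → .
    (1,6)@(3, 13): e=[20,12,30] → X
    (2,6)@(5, 13): e=[22,38,2] → X
    (3,6)@(7, 13): e=[24,64,-26] → .
    (1,7)@(3, 15): e=[10,6,46] → X
    (3,7)@(7, 15): e=[14,58,-10] → .
    (1,8)@(3, 17): e=[0,0,62] → X  [on edge]
    (3,8)@(7, 17): e=[4,52,6] → X
  covered (9 px):
    . . . .
    . . . .
    . . . .
    X . . .
    . . . .
    . X . .
    . X X .
    . X X .
    . X X X
    . . . .
    . . . .
    . . . .
T2:
  2·area = 80
  edge (8, 8)→(6, 22): d=(-2,14) inclusive
  edge (6, 22)→(2, 10): d=(-4,-12) inclusive
  edge (2, 10)→(8, 8): d=(6,-2) inclusive
    (0,3)@(1, 7): e=[100,0,-20] → .  [on edge]
    (2,4)@(5, 9): e=[40,40,0] → X  [on edge]
    (3,4)@(7, 9): e=[12,64,4] → X
    (1,5)@(3, 11): e=[64,8,8] → X
    (1,6)@(3, 13): e=[60,0,20] → X  [on edge]
    (1,7)@(3, 15): e=[56,-8,32] → .
    (2,7)@(5, 15): e=[28,16,36] → X
    (3,7)@(7, 15): e=[0,40,40] → X  [on edge]
    (2,8)@(5, 17): e=[24,8,48] → X
    (3,8)@(7, 17): e=[-4,32,52] → .
    (2,9)@(5, 19): e=[20,0,60] → X  [on edge]
    (3,9)@(7, 19): e=[-8,24,64] → .
  covered (12 px):
    . . . .
    . . . .
    . . . .
    . . . .
    . . X X
    . X X X
    . X X X
    . . X X
    . . X .
    . . X .
    . . . .
    . . . .
T3:
  2·area = 4  (B↔C swapped to make it positive)
  edge (2, 14)→(0, 10): d=(-2,-4) inclusive
  edge (0, 10)→(4, 16): d=(4,6) inclusive
  edge (4, 16)→(2, 14): d=(-2,-2) inclusive
    (0,6)@(1, 13): e=[-2,6,0] → .  [on edge]
    (1,7)@(3, 15): e=[2,2,0] → X  [on edge]
    (2,7)@(5, 15): e=[10,-10,4] → .
    (1,8)@(3, 17): e=[-2,10,-4] → .
    (2,8)@(5, 17): e=[6,-2,0] → .  [on edge]
    (3,9)@(7, 19): e=[10,-6,0] → .  [on edge]
  covered (1 px):
    . . . .
    . . . .
    . . . .
    . . . .
    . . . .
    . . . .
    . . . .
    . X . .
    . . . .
    . . . .
    . . . .
    . . . .

Answer: 31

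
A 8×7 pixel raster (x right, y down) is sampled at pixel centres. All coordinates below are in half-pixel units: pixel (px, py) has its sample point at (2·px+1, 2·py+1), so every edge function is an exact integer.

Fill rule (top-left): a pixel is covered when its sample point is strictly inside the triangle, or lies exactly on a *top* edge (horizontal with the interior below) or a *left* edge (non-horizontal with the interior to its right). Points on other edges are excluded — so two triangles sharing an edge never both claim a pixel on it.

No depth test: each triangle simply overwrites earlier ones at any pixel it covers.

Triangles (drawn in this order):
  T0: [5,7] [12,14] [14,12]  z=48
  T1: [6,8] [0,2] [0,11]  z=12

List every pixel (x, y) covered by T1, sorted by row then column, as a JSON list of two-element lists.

T0:
  2·area = 28  (B↔C swapped to make it positive)
  edge (5, 7)→(14, 12): d=(9,5) right/bottom  bias=-1
  edge (14, 12)→(12, 14): d=(-2,2) right/bottom  bias=-1
  edge (12, 14)→(5, 7): d=(-7,-7) top-left  bias=+0
    (0,1)@(1, 3): e=[-16,44,0] → .  [on edge]
    (1,2)@(3, 5): e=[-8,36,0] → .  [on edge]
    (2,3)@(5, 7): e=[0,28,0] → .  [on edge]
    (3,4)@(7, 9): e=[8,20,0] → X  [on edge]
    (4,4)@(9, 9): e=[-2,16,14] → .
    (3,5)@(7, 11): e=[26,16,-14] → .
    (4,5)@(9, 11): e=[16,12,0] → X  [on edge]
    (5,5)@(11, 11): e=[6,8,14] → X
    (6,5)@(13, 11): e=[-4,4,28] → .
    (7,5)@(15, 11): e=[-14,0,42] → .  [on edge]
    (4,6)@(9, 13): e=[34,8,-14] → .
    (5,6)@(11, 13): e=[24,4,0] → X  [on edge]
    (6,6)@(13, 13): e=[14,0,14] → .  [on edge]
  covered (4 px):
    . . . . . . . .
    . . . . . . . .
    . . . . . . . .
    . . . . . . . .
    . . . X . . . .
    . . . . X X . .
    . . . . . X . .
T1:
  2·area = 54  (B↔C swapped to make it positive)
  edge (6, 8)→(0, 11): d=(-6,3) right/bottom  bias=-1
  edge (0, 11)→(0, 2): d=(0,-9) top-left  bias=+0
  edge (0, 2)→(6, 8): d=(6,6) right/bottom  bias=-1
    (0,1)@(1, 3): e=[45,9,0] → .  [on edge]
    (0,2)@(1, 5): e=[33,9,12] → X
    (1,2)@(3, 5): e=[27,27,0] → .  [on edge]
    (0,3)@(1, 7): e=[21,9,24] → X
    (1,3)@(3, 7): e=[15,27,12] → X
    (2,3)@(5, 7): e=[9,45,0] → .  [on edge]
    (0,4)@(1, 9): e=[9,9,36] → X
    (2,4)@(5, 9): e=[-3,45,12] → .
    (3,4)@(7, 9): e=[-9,63,0] → .  [on edge]
    (0,5)@(1, 11): e=[-3,9,48] → .
    (1,5)@(3, 11): e=[-9,27,36] → .
    (4,5)@(9, 11): e=[-27,81,0] → .  [on edge]
    (5,6)@(11, 13): e=[-45,99,0] → .  [on edge]
  covered (5 px):
    . . . . . . . .
    . . . . . . . .
    X . . . . . . .
    X X . . . . . .
    X X . . . . . .
    . . . . . . . .
    . . . . . . . .

Final: [[0,2],[0,3],[1,3],[0,4],[1,4]]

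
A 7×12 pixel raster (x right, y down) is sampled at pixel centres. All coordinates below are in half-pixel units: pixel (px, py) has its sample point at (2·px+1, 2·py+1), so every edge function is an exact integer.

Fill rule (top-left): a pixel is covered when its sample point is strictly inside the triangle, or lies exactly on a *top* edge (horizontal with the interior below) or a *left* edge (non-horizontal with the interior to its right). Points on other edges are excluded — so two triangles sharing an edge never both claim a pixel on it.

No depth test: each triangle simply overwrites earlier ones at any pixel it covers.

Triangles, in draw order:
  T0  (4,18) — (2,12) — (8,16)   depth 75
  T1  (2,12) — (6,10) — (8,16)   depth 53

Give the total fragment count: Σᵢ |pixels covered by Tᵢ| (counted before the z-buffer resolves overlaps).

T0:
  2·area = 28
  edge (4, 18)→(2, 12): d=(-2,-6) top-left  bias=+0
  edge (2, 12)→(8, 16): d=(6,4) right/bottom  bias=-1
  edge (8, 16)→(4, 18): d=(-4,2) right/bottom  bias=-1
    (0,4)@(1, 9): e=[0,-14,42] → .  [on edge]
    (1,6)@(3, 13): e=[4,2,22] → X
    (2,6)@(5, 13): e=[16,-6,18] → .
    (1,7)@(3, 15): e=[0,14,14] → X  [on edge]
    (2,7)@(5, 15): e=[12,6,10] → X
    (3,7)@(7, 15): e=[24,-2,6] → .
    (1,8)@(3, 17): e=[-4,26,6] → .
    (2,8)@(5, 17): e=[8,18,2] → X
    (3,8)@(7, 17): e=[20,10,-2] → .
    (2,9)@(5, 19): e=[4,30,-6] → .
    (2,10)@(5, 21): e=[0,42,-14] → .  [on edge]
  covered (4 px):
    . . . . . . .
    . . . . . . .
    . . . . . . .
    . . . . . . .
    . . . . . . .
    . . . . . . .
    . X . . . . .
    . X X . . . .
    . . X . . . .
    . . . . . . .
    . . . . . . .
    . . . . . . .
T1:
  2·area = 28
  edge (2, 12)→(6, 10): d=(4,-2) top-left  bias=+0
  edge (6, 10)→(8, 16): d=(2,6) right/bottom  bias=-1
  edge (8, 16)→(2, 12): d=(-6,-4) top-left  bias=+0
    (1,0)@(3, 1): e=[-42,0,70] → .  [on edge]
    (2,3)@(5, 7): e=[-14,0,42] → .  [on edge]
    (2,5)@(5, 11): e=[2,8,18] → X
    (3,5)@(7, 11): e=[6,-4,26] → .
    (2,6)@(5, 13): e=[10,12,6] → X
    (3,6)@(7, 13): e=[14,0,14] → .  [on edge]
    (2,7)@(5, 15): e=[18,16,-6] → .
    (3,7)@(7, 15): e=[22,4,2] → X
    (4,7)@(9, 15): e=[26,-8,10] → .
    (3,8)@(7, 17): e=[30,8,-10] → .
    (4,9)@(9, 19): e=[42,0,-14] → .  [on edge]
  covered (3 px):
    . . . . . . .
    . . . . . . .
    . . . . . . .
    . . . . . . .
    . . . . . . .
    . . X . . . .
    . . X . . . .
    . . . X . . .
    . . . . . . .
    . . . . . . .
    . . . . . . .
    . . . . . . .

Final: 7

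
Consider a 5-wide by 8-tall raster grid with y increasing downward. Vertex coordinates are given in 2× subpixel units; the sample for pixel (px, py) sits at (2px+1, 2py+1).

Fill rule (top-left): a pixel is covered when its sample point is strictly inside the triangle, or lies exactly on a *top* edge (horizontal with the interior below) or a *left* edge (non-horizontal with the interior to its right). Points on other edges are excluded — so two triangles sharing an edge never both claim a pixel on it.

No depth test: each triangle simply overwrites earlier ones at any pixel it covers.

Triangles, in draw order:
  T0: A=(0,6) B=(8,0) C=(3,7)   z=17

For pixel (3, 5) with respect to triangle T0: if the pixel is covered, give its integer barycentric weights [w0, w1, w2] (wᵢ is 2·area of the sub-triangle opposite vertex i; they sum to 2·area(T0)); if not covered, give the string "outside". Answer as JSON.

T0:
  2·area = 26
  edge (0, 6)→(8, 0): d=(8,-6) top-left  bias=+0
  edge (8, 0)→(3, 7): d=(-5,7) right/bottom  bias=-1
  edge (3, 7)→(0, 6): d=(-3,-1) top-left  bias=+0
    (3,0)@(7, 1): e=[2,2,22] → #
    (4,0)@(9, 1): e=[14,-12,24] → ·
    (2,1)@(5, 3): e=[6,6,14] → #
    (3,1)@(7, 3): e=[18,-8,16] → ·
    (1,2)@(3, 5): e=[10,10,6] → #
    (2,2)@(5, 5): e=[22,-4,8] → ·
    (1,3)@(3, 7): e=[26,0,0] → ·  [on edge]
    (4,4)@(9, 9): e=[78,-52,0] → ·  [on edge]
  covered (3 px):
    · · · # ·
    · · # · ·
    · # · · ·
    · · · · ·
    · · · · ·
    · · · · ·
    · · · · ·
    · · · · ·

Final: "outside"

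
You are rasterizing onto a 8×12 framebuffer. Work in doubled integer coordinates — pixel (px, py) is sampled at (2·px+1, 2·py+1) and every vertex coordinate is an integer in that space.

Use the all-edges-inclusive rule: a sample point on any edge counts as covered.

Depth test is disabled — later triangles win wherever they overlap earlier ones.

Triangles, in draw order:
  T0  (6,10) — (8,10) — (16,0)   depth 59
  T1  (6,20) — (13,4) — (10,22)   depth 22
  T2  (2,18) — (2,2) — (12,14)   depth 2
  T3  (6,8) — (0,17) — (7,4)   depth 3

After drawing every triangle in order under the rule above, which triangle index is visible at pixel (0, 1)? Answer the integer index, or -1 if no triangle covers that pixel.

T0:
  2·area = 20  (B↔C swapped to make it positive)
  edge (6, 10)→(16, 0): d=(10,-10) inclusive
  edge (16, 0)→(8, 10): d=(-8,10) inclusive
  edge (8, 10)→(6, 10): d=(-2,0) inclusive
    (7,0)@(15, 1): e=[0,2,18] → █  [on edge]
    (6,1)@(13, 3): e=[0,6,14] → █  [on edge]
    (7,1)@(15, 3): e=[20,-14,14] → ·
    (5,2)@(11, 5): e=[0,10,10] → █  [on edge]
    (6,2)@(13, 5): e=[20,-10,10] → ·
    (4,3)@(9, 7): e=[0,14,6] → █  [on edge]
    (5,3)@(11, 7): e=[20,-6,6] → ·
    (3,4)@(7, 9): e=[0,18,2] → █  [on edge]
    (4,4)@(9, 9): e=[20,-2,2] → ·
    (2,5)@(5, 11): e=[0,22,-2] → ·  [on edge]
    (3,5)@(7, 11): e=[20,2,-2] → ·
    (1,6)@(3, 13): e=[0,26,-6] → ·  [on edge]
    (0,7)@(1, 15): e=[0,30,-10] → ·  [on edge]
  covered (5 px):
    · · · · · · · █
    · · · · · · █ ·
    · · · · · █ · ·
    · · · · █ · · ·
    · · · █ · · · ·
    · · · · · · · ·
    · · · · · · · ·
    · · · · · · · ·
    · · · · · · · ·
    · · · · · · · ·
    · · · · · · · ·
    · · · · · · · ·
T1:
  2·area = 78
  edge (6, 20)→(13, 4): d=(7,-16) inclusive
  edge (13, 4)→(10, 22): d=(-3,18) inclusive
  edge (10, 22)→(6, 20): d=(-4,-2) inclusive
    (5,4)@(11, 9): e=[3,21,54] → █
    (6,4)@(13, 9): e=[35,-15,58] → ·
    (5,5)@(11, 11): e=[17,15,46] → █
    (6,5)@(13, 11): e=[49,-21,50] → ·
    (5,6)@(11, 13): e=[31,9,38] → █
    (6,6)@(13, 13): e=[63,-27,42] → ·
    (4,7)@(9, 15): e=[13,39,26] → █
    (6,7)@(13, 15): e=[77,-33,34] → ·
    (4,8)@(9, 17): e=[27,33,18] → █
    (5,8)@(11, 17): e=[59,-3,22] → ·
    (3,9)@(7, 19): e=[9,63,6] → █
    (5,9)@(11, 19): e=[73,-9,14] → ·
  covered (9 px):
    · · · · · · · ·
    · · · · · · · ·
    · · · · · · · ·
    · · · · · · · ·
    · · · · · █ · ·
    · · · · · █ · ·
    · · · · · █ · ·
    · · · · █ █ · ·
    · · · · █ · · ·
    · · · █ █ · · ·
    · · · · █ · · ·
    · · · · · · · ·
T2:
  2·area = 160
  edge (2, 18)→(2, 2): d=(0,-16) inclusive
  edge (2, 2)→(12, 14): d=(10,12) inclusive
  edge (12, 14)→(2, 18): d=(-10,4) inclusive
    (1,2)@(3, 5): e=[16,18,126] → █
    (2,2)@(5, 5): e=[48,-6,118] → ·
    (1,3)@(3, 7): e=[16,38,106] → █
    (2,3)@(5, 7): e=[48,14,98] → █
    (3,3)@(7, 7): e=[80,-10,90] → ·
    (1,4)@(3, 9): e=[16,58,86] → █
    (3,4)@(7, 9): e=[80,10,70] → █
    (4,4)@(9, 9): e=[112,-14,62] → ·
    (1,5)@(3, 11): e=[16,78,66] → █
    (4,5)@(9, 11): e=[112,6,42] → █
    (5,5)@(11, 11): e=[144,-18,34] → ·
    (1,6)@(3, 13): e=[16,98,46] → █
  covered (20 px):
    · · · · · · · ·
    · · · · · · · ·
    · █ · · · · · ·
    · █ █ · · · · ·
    · █ █ █ · · · ·
    · █ █ █ █ · · ·
    · █ █ █ █ █ · ·
    · █ █ █ █ · · ·
    · █ · · · · · ·
    · · · · · · · ·
    · · · · · · · ·
    · · · · · · · ·
T3:
  2·area = 15
  edge (6, 8)→(0, 17): d=(-6,9) inclusive
  edge (0, 17)→(7, 4): d=(7,-13) inclusive
  edge (7, 4)→(6, 8): d=(-1,4) inclusive
    (2,4)@(5, 9): e=[3,9,3] → █
    (3,4)@(7, 9): e=[-15,35,-5] → ·
    (2,5)@(5, 11): e=[-9,23,1] → ·
  covered (1 px):
    · · · · · · · ·
    · · · · · · · ·
    · · · · · · · ·
    · · · · · · · ·
    · · █ · · · · ·
    · · · · · · · ·
    · · · · · · · ·
    · · · · · · · ·
    · · · · · · · ·
    · · · · · · · ·
    · · · · · · · ·
    · · · · · · · ·

Z-buffer (winner per pixel, '.' = empty):
  . . . . . . . 0
  . . . . . . 0 .
  . 2 . . . 0 . .
  . 2 2 . 0 . . .
  . 2 3 2 . 1 . .
  . 2 2 2 2 1 . .
  . 2 2 2 2 2 . .
  . 2 2 2 2 1 . .
  . 2 . . 1 . . .
  . . . 1 1 . . .
  . . . . 1 . . .
  . . . . . . . .

Final: -1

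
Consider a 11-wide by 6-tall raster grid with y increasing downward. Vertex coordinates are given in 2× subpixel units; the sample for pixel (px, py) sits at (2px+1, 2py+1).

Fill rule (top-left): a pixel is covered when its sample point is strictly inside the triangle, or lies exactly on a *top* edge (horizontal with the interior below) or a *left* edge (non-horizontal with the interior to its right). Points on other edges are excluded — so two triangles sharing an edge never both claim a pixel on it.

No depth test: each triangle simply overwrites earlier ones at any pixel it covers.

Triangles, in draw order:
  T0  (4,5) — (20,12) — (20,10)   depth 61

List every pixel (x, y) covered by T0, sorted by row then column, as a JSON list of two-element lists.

T0:
  2·area = 32  (B↔C swapped to make it positive)
  edge (4, 5)→(20, 10): d=(16,5) right/bottom  bias=-1
  edge (20, 10)→(20, 12): d=(0,2) right/bottom  bias=-1
  edge (20, 12)→(4, 5): d=(-16,-7) top-left  bias=+0
    (4,3)@(9, 7): e=[7,22,3] → X
    (5,3)@(11, 7): e=[-3,18,17] → .
    (4,4)@(9, 9): e=[39,22,-29] → .
    (7,4)@(15, 9): e=[9,10,13] → X
    (8,4)@(17, 9): e=[-1,6,27] → .
    (7,5)@(15, 11): e=[41,10,-19] → .
    (9,5)@(19, 11): e=[21,2,9] → X
    (10,5)@(21, 11): e=[11,-2,23] → .
  covered (3 px):
    . . . . . . . . . . .
    . . . . . . . . . . .
    . . . . . . . . . . .
    . . . . X . . . . . .
    . . . . . . . X . . .
    . . . . . . . . . X .

Answer: [[4,3],[7,4],[9,5]]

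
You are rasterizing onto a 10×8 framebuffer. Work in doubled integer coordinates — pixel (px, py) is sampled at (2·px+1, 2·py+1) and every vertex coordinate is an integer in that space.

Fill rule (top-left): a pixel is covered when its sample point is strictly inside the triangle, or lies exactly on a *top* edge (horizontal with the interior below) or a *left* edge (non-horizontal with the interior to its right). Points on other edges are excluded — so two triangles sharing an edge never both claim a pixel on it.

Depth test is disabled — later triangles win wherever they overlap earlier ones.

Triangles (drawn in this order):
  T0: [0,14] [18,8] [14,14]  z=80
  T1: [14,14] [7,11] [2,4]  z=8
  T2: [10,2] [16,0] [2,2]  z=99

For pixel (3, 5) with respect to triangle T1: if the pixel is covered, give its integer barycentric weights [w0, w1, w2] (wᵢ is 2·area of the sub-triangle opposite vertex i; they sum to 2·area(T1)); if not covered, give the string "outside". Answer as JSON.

T0:
  2·area = 84
  edge (0, 14)→(18, 8): d=(18,-6) top-left  bias=+0
  edge (18, 8)→(14, 14): d=(-4,6) right/bottom  bias=-1
  edge (14, 14)→(0, 14): d=(-14,0) right/bottom  bias=-1
    (7,4)@(15, 9): e=[0,14,70] → █  [on edge]
    (8,4)@(17, 9): e=[12,2,70] → █
    (9,4)@(19, 9): e=[24,-10,70] → ·
    (4,5)@(9, 11): e=[0,42,42] → █  [on edge]
    (5,5)@(11, 11): e=[12,30,42] → █
    (6,5)@(13, 11): e=[24,18,42] → █
    (8,5)@(17, 11): e=[48,-6,42] → ·
    (1,6)@(3, 13): e=[0,70,14] → █  [on edge]
    (2,6)@(5, 13): e=[12,58,14] → █
    (3,6)@(7, 13): e=[24,46,14] → █
    (7,6)@(15, 13): e=[72,-2,14] → ·
    (1,7)@(3, 15): e=[36,62,-14] → ·
  covered (12 px):
    · · · · · · · · · ·
    · · · · · · · · · ·
    · · · · · · · · · ·
    · · · · · · · · · ·
    · · · · · · · █ █ ·
    · · · · █ █ █ █ · ·
    · █ █ █ █ █ █ · · ·
    · · · · · · · · · ·
T1:
  2·area = 34
  edge (14, 14)→(7, 11): d=(-7,-3) top-left  bias=+0
  edge (7, 11)→(2, 4): d=(-5,-7) top-left  bias=+0
  edge (2, 4)→(14, 14): d=(12,10) right/bottom  bias=-1
    (1,2)@(3, 5): e=[30,2,2] → █
    (2,2)@(5, 5): e=[36,16,-18] → ·
    (1,3)@(3, 7): e=[16,-8,26] → ·
    (2,3)@(5, 7): e=[22,6,6] → █
    (3,3)@(7, 7): e=[28,20,-14] → ·
    (2,4)@(5, 9): e=[8,-4,30] → ·
    (3,4)@(7, 9): e=[14,10,10] → █
    (4,4)@(9, 9): e=[20,24,-10] → ·
    (3,5)@(7, 11): e=[0,0,34] → █  [on edge]
    (4,5)@(9, 11): e=[6,14,14] → █
    (5,5)@(11, 11): e=[12,28,-6] → ·
    (3,6)@(7, 13): e=[-14,-10,58] → ·
  covered (5 px):
    · · · · · · · · · ·
    · · · · · · · · · ·
    · █ · · · · · · · ·
    · · █ · · · · · · ·
    · · · █ · · · · · ·
    · · · █ █ · · · · ·
    · · · · · · · · · ·
    · · · · · · · · · ·
T2:
  2·area = 16  (B↔C swapped to make it positive)
  edge (10, 2)→(2, 2): d=(-8,0) right/bottom  bias=-1
  edge (2, 2)→(16, 0): d=(14,-2) top-left  bias=+0
  edge (16, 0)→(10, 2): d=(-6,2) right/bottom  bias=-1
    (4,0)@(9, 1): e=[8,0,8] → █  [on edge]
    (5,0)@(11, 1): e=[8,4,4] → █
    (6,0)@(13, 1): e=[8,8,0] → ·  [on edge]
    (3,1)@(7, 3): e=[-8,24,0] → ·  [on edge]
    (4,1)@(9, 3): e=[-8,28,-4] → ·
    (5,1)@(11, 3): e=[-8,32,-8] → ·
    (0,2)@(1, 5): e=[-24,40,0] → ·  [on edge]
  covered (2 px):
    · · · · █ █ · · · ·
    · · · · · · · · · ·
    · · · · · · · · · ·
    · · · · · · · · · ·
    · · · · · · · · · ·
    · · · · · · · · · ·
    · · · · · · · · · ·
    · · · · · · · · · ·

Answer: [0,34,0]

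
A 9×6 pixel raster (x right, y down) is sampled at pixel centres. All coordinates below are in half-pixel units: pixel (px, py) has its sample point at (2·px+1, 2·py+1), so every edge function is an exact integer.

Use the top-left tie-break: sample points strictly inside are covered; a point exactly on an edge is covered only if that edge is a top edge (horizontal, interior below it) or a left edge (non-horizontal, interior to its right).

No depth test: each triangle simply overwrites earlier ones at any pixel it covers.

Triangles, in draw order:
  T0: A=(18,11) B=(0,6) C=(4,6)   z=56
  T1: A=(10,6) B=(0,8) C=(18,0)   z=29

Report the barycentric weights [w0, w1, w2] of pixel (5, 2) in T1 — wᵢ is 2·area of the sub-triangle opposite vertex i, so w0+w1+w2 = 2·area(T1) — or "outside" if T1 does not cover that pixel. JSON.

T0:
  2·area = 20
  edge (18, 11)→(0, 6): d=(-18,-5) top-left  bias=+0
  edge (0, 6)→(4, 6): d=(4,0) top-left  bias=+0
  edge (4, 6)→(18, 11): d=(14,5) right/bottom  bias=-1
    (2,3)@(5, 7): e=[7,4,9] → █
    (3,3)@(7, 7): e=[17,4,-1] → ·
    (2,4)@(5, 9): e=[-29,12,37] → ·
    (5,4)@(11, 9): e=[1,12,7] → █
    (6,4)@(13, 9): e=[11,12,-3] → ·
    (5,5)@(11, 11): e=[-35,20,35] → ·
  covered (2 px):
    · · · · · · · · ·
    · · · · · · · · ·
    · · · · · · · · ·
    · · █ · · · · · ·
    · · · · · █ · · ·
    · · · · · · · · ·
T1:
  2·area = 44
  edge (10, 6)→(0, 8): d=(-10,2) right/bottom  bias=-1
  edge (0, 8)→(18, 0): d=(18,-8) top-left  bias=+0
  edge (18, 0)→(10, 6): d=(-8,6) right/bottom  bias=-1
    (6,1)@(13, 3): e=[24,14,6] → █
    (7,1)@(15, 3): e=[20,30,-6] → ·
    (3,2)@(7, 5): e=[16,2,26] → █
    (4,2)@(9, 5): e=[12,18,14] → █
    (5,2)@(11, 5): e=[8,34,2] → █
    (6,2)@(13, 5): e=[4,50,-10] → ·
    (7,2)@(15, 5): e=[0,66,-22] → ·  [on edge]
    (1,3)@(3, 7): e=[4,6,34] → █
    (2,3)@(5, 7): e=[0,22,22] → ·  [on edge]
    (3,3)@(7, 7): e=[-4,38,10] → ·
    (4,3)@(9, 7): e=[-8,54,-2] → ·
    (5,3)@(11, 7): e=[-12,70,-14] → ·
  covered (5 px):
    · · · · · · · · ·
    · · · · · · █ · ·
    · · · █ █ █ · · ·
    · █ · · · · · · ·
    · · · · · · · · ·
    · · · · · · · · ·

Answer: [34,2,8]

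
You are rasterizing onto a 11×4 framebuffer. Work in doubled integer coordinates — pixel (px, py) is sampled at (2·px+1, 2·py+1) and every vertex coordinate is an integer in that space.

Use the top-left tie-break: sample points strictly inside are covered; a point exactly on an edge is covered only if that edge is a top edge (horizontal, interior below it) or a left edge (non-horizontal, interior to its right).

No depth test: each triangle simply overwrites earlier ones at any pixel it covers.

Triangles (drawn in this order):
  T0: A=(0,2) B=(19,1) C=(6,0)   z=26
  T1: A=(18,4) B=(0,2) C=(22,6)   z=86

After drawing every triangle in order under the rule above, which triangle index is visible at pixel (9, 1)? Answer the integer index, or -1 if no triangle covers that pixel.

T0:
  2·area = 32  (B↔C swapped to make it positive)
  edge (0, 2)→(6, 0): d=(6,-2) top-left  bias=+0
  edge (6, 0)→(19, 1): d=(13,1) right/bottom  bias=-1
  edge (19, 1)→(0, 2): d=(-19,1) right/bottom  bias=-1
    (1,0)@(3, 1): e=[0,16,16] → #  [on edge]
    (2,0)@(5, 1): e=[4,14,14] → #
    (3,0)@(7, 1): e=[8,12,12] → #
    (4,0)@(9, 1): e=[12,10,10] → #
    (5,0)@(11, 1): e=[16,8,8] → #
    (6,0)@(13, 1): e=[20,6,6] → #
    (7,0)@(15, 1): e=[24,4,4] → #
    (8,0)@(17, 1): e=[28,2,2] → #
    (9,0)@(19, 1): e=[32,0,0] → ·  [on edge]
    (1,1)@(3, 3): e=[12,42,-22] → ·
    (2,1)@(5, 3): e=[16,40,-24] → ·
    (3,1)@(7, 3): e=[20,38,-26] → ·
  covered (8 px):
    · # # # # # # # # · ·
    · · · · · · · · · · ·
    · · · · · · · · · · ·
    · · · · · · · · · · ·
T1:
  2·area = 28  (B↔C swapped to make it positive)
  edge (18, 4)→(22, 6): d=(4,2) right/bottom  bias=-1
  edge (22, 6)→(0, 2): d=(-22,-4) top-left  bias=+0
  edge (0, 2)→(18, 4): d=(18,2) right/bottom  bias=-1
    (3,1)@(7, 3): e=[18,6,4] → #
    (4,1)@(9, 3): e=[14,14,0] → ·  [on edge]
    (3,2)@(7, 5): e=[26,-38,40] → ·
    (8,2)@(17, 5): e=[6,2,20] → #
    (9,2)@(19, 5): e=[2,10,16] → #
    (10,2)@(21, 5): e=[-2,18,12] → ·
    (8,3)@(17, 7): e=[14,-42,56] → ·
    (9,3)@(19, 7): e=[10,-34,52] → ·
  covered (3 px):
    · · · · · · · · · · ·
    · · · # · · · · · · ·
    · · · · · · · · # # ·
    · · · · · · · · · · ·

Z-buffer (winner per pixel, '.' = empty):
  . 0 0 0 0 0 0 0 0 . .
  . . . 1 . . . . . . .
  . . . . . . . . 1 1 .
  . . . . . . . . . . .

Final: -1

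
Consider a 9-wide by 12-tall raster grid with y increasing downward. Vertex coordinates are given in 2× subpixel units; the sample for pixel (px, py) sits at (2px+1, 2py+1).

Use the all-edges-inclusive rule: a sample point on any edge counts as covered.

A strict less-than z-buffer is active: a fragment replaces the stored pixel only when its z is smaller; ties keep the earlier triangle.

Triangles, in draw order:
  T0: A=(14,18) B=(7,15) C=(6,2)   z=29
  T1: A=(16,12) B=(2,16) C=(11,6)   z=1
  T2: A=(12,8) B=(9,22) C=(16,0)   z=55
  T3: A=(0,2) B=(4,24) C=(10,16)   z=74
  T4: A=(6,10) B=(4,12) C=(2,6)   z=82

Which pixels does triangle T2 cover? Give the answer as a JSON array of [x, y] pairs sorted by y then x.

T0:
  2·area = 88
  edge (14, 18)→(7, 15): d=(-7,-3) inclusive
  edge (7, 15)→(6, 2): d=(-1,-13) inclusive
  edge (6, 2)→(14, 18): d=(8,16) inclusive
    (3,2)@(7, 5): e=[70,10,8] → #
    (4,2)@(9, 5): e=[76,36,-24] → ·
    (3,3)@(7, 7): e=[56,8,24] → #
    (4,3)@(9, 7): e=[62,34,-8] → ·
    (3,4)@(7, 9): e=[42,6,40] → #
    (4,4)@(9, 9): e=[48,32,8] → #
    (5,4)@(11, 9): e=[54,58,-24] → ·
    (3,5)@(7, 11): e=[28,4,56] → #
    (5,5)@(11, 11): e=[40,56,-8] → ·
    (3,6)@(7, 13): e=[14,2,72] → #
    (5,6)@(11, 13): e=[26,54,8] → #
    (6,6)@(13, 13): e=[32,80,-24] → ·
    (3,7)@(7, 15): e=[0,0,88] → #  [on edge]
  covered (13 px):
    · · · · · · · · ·
    · · · · · · · · ·
    · · · # · · · · ·
    · · · # · · · · ·
    · · · # # · · · ·
    · · · # # · · · ·
    · · · # # # · · ·
    · · · # # # · · ·
    · · · · · · # · ·
    · · · · · · · · ·
    · · · · · · · · ·
    · · · · · · · · ·
T1:
  2·area = 104
  edge (16, 12)→(2, 16): d=(-14,4) inclusive
  edge (2, 16)→(11, 6): d=(9,-10) inclusive
  edge (11, 6)→(16, 12): d=(5,6) inclusive
    (5,3)@(11, 7): e=[90,9,5] → #
    (6,3)@(13, 7): e=[82,29,-7] → ·
    (4,4)@(9, 9): e=[70,7,27] → #
    (6,4)@(13, 9): e=[54,47,3] → #
    (7,4)@(15, 9): e=[46,67,-9] → ·
    (3,5)@(7, 11): e=[50,5,49] → #
    (7,5)@(15, 11): e=[18,85,1] → #
    (8,5)@(17, 11): e=[10,105,-11] → ·
    (2,6)@(5, 13): e=[30,3,71] → #
    (6,6)@(13, 13): e=[-2,83,23] → ·
    (7,6)@(15, 13): e=[-10,103,11] → ·
    (1,7)@(3, 15): e=[10,1,93] → #
  covered (15 px):
    · · · · · · · · ·
    · · · · · · · · ·
    · · · · · · · · ·
    · · · · · # · · ·
    · · · · # # # · ·
    · · · # # # # # ·
    · · # # # # · · ·
    · # # · · · · · ·
    · · · · · · · · ·
    · · · · · · · · ·
    · · · · · · · · ·
    · · · · · · · · ·
T2:
  2·area = 32  (B↔C swapped to make it positive)
  edge (12, 8)→(16, 0): d=(4,-8) inclusive
  edge (16, 0)→(9, 22): d=(-7,22) inclusive
  edge (9, 22)→(12, 8): d=(3,-14) inclusive
    (7,1)@(15, 3): e=[4,1,27] → #
    (8,1)@(17, 3): e=[20,-43,55] → ·
    (7,2)@(15, 5): e=[12,-13,33] → ·
    (6,3)@(13, 7): e=[4,17,11] → #
    (7,3)@(15, 7): e=[20,-27,39] → ·
    (6,4)@(13, 9): e=[12,3,17] → #
    (7,4)@(15, 9): e=[28,-41,45] → ·
    (6,5)@(13, 11): e=[20,-11,23] → ·
    (5,6)@(11, 13): e=[12,19,1] → #
    (6,6)@(13, 13): e=[28,-25,29] → ·
    (5,7)@(11, 15): e=[20,5,7] → #
    (6,7)@(13, 15): e=[36,-39,35] → ·
  covered (5 px):
    · · · · · · · · ·
    · · · · · · · # ·
    · · · · · · · · ·
    · · · · · · # · ·
    · · · · · · # · ·
    · · · · · · · · ·
    · · · · · # · · ·
    · · · · · # · · ·
    · · · · · · · · ·
    · · · · · · · · ·
    · · · · · · · · ·
    · · · · · · · · ·
T3:
  2·area = 164  (B↔C swapped to make it positive)
  edge (0, 2)→(10, 16): d=(10,14) inclusive
  edge (10, 16)→(4, 24): d=(-6,8) inclusive
  edge (4, 24)→(0, 2): d=(-4,-22) inclusive
    (0,2)@(1, 5): e=[16,138,10] → #
    (1,2)@(3, 5): e=[-12,122,54] → ·
    (0,3)@(1, 7): e=[36,126,2] → #
    (1,3)@(3, 7): e=[8,110,46] → #
    (2,3)@(5, 7): e=[-20,94,90] → ·
    (0,4)@(1, 9): e=[56,114,-6] → ·
    (1,4)@(3, 9): e=[28,98,38] → #
    (2,4)@(5, 9): e=[0,82,82] → #  [on edge]
    (3,4)@(7, 9): e=[-28,66,126] → ·
    (1,5)@(3, 11): e=[48,86,30] → #
    (3,5)@(7, 11): e=[-8,54,118] → ·
    (1,6)@(3, 13): e=[68,74,22] → #
    (7,11)@(15, 23): e=[0,-82,246] → ·  [on edge]
  covered (21 px):
    · · · · · · · · ·
    · · · · · · · · ·
    # · · · · · · · ·
    # # · · · · · · ·
    · # # · · · · · ·
    · # # · · · · · ·
    · # # # · · · · ·
    · # # # # · · · ·
    · # # # # · · · ·
    · · # # · · · · ·
    · · # · · · · · ·
    · · · · · · · · ·
T4:
  2·area = 16
  edge (6, 10)→(4, 12): d=(-2,2) inclusive
  edge (4, 12)→(2, 6): d=(-2,-6) inclusive
  edge (2, 6)→(6, 10): d=(4,4) inclusive
    (7,0)@(15, 1): e=[0,88,-72] → ·  [on edge]
    (0,1)@(1, 3): e=[24,0,-8] → ·  [on edge]
    (6,1)@(13, 3): e=[0,72,-56] → ·  [on edge]
    (0,2)@(1, 5): e=[20,-4,0] → ·  [on edge]
    (5,2)@(11, 5): e=[0,56,-40] → ·  [on edge]
    (1,3)@(3, 7): e=[12,4,0] → #  [on edge]
    (2,3)@(5, 7): e=[8,16,-8] → ·
    (4,3)@(9, 7): e=[0,40,-24] → ·  [on edge]
    (1,4)@(3, 9): e=[8,0,8] → #  [on edge]
    (2,4)@(5, 9): e=[4,12,0] → #  [on edge]
    (3,4)@(7, 9): e=[0,24,-8] → ·  [on edge]
    (1,5)@(3, 11): e=[4,-4,16] → ·
    (2,5)@(5, 11): e=[0,8,8] → #  [on edge]
    (3,5)@(7, 11): e=[-4,20,0] → ·  [on edge]
    (1,6)@(3, 13): e=[0,-8,24] → ·  [on edge]
    (4,6)@(9, 13): e=[-12,28,0] → ·  [on edge]
    (0,7)@(1, 15): e=[0,-24,40] → ·  [on edge]
    (2,7)@(5, 15): e=[-8,0,24] → ·  [on edge]
    (5,7)@(11, 15): e=[-20,36,0] → ·  [on edge]
    (6,8)@(13, 17): e=[-28,44,0] → ·  [on edge]
    (7,9)@(15, 19): e=[-36,52,0] → ·  [on edge]
    (3,10)@(7, 21): e=[-24,0,40] → ·  [on edge]
    (8,10)@(17, 21): e=[-44,60,0] → ·  [on edge]
  covered (4 px):
    · · · · · · · · ·
    · · · · · · · · ·
    · · · · · · · · ·
    · # · · · · · · ·
    · # # · · · · · ·
    · · # · · · · · ·
    · · · · · · · · ·
    · · · · · · · · ·
    · · · · · · · · ·
    · · · · · · · · ·
    · · · · · · · · ·
    · · · · · · · · ·

Final: [[7,1],[6,3],[6,4],[5,6],[5,7]]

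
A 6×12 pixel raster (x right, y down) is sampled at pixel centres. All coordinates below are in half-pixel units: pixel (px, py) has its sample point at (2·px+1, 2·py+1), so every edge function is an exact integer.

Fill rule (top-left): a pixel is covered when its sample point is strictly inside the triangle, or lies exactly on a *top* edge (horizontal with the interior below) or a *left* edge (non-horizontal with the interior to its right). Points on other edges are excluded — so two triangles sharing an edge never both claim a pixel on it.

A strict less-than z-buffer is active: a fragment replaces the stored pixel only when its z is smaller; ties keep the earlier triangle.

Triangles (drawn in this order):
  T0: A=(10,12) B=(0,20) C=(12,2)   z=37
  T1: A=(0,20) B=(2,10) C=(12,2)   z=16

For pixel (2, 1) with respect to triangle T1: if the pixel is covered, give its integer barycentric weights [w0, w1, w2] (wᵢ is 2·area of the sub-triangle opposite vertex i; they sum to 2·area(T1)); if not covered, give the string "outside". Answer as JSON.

T0:
  2·area = 84
  edge (10, 12)→(0, 20): d=(-10,8) right/bottom  bias=-1
  edge (0, 20)→(12, 2): d=(12,-18) top-left  bias=+0
  edge (12, 2)→(10, 12): d=(-2,10) right/bottom  bias=-1
    (5,2)@(11, 5): e=[62,18,4] → X
    (4,3)@(9, 7): e=[58,6,20] → X
    (5,3)@(11, 7): e=[42,42,0] → .  [on edge]
    (4,4)@(9, 9): e=[38,30,16] → X
    (5,4)@(11, 9): e=[22,66,-4] → .
    (3,5)@(7, 11): e=[34,18,32] → X
    (5,5)@(11, 11): e=[2,90,-8] → .
    (2,6)@(5, 13): e=[30,6,48] → X
    (4,6)@(9, 13): e=[-2,78,8] → .
    (2,7)@(5, 15): e=[10,30,44] → X
    (3,7)@(7, 15): e=[-6,66,24] → .
    (1,8)@(3, 17): e=[6,18,60] → X
    (4,8)@(9, 17): e=[-42,126,0] → .  [on edge]
  covered (10 px):
    . . . . . .
    . . . . . .
    . . . . . X
    . . . . X .
    . . . . X .
    . . . X X .
    . . X X . .
    . . X . . .
    . X . . . .
    X . . . . .
    . . . . . .
    . . . . . .
T1:
  2·area = 84
  edge (0, 20)→(2, 10): d=(2,-10) top-left  bias=+0
  edge (2, 10)→(12, 2): d=(10,-8) top-left  bias=+0
  edge (12, 2)→(0, 20): d=(-12,18) right/bottom  bias=-1
    (5,1)@(11, 3): e=[76,2,6] → X
    (1,2)@(3, 5): e=[0,-42,126] → .  [on edge]
    (4,2)@(9, 5): e=[60,6,18] → X
    (5,2)@(11, 5): e=[80,22,-18] → .
    (3,3)@(7, 7): e=[44,10,30] → X
    (4,3)@(9, 7): e=[64,26,-6] → .
    (2,4)@(5, 9): e=[28,14,42] → X
    (4,4)@(9, 9): e=[68,46,-30] → .
    (1,5)@(3, 11): e=[12,18,54] → X
    (3,5)@(7, 11): e=[52,50,-18] → .
    (1,6)@(3, 13): e=[16,38,30] → X
    (2,6)@(5, 13): e=[36,54,-6] → .
    (0,7)@(1, 15): e=[0,42,42] → X  [on edge]
  covered (11 px):
    . . . . . .
    . . . . . X
    . . . . X .
    . . . X . .
    . . X X . .
    . X X . . .
    . X . . . .
    X X . . . .
    X . . . . .
    . . . . . .
    . . . . . .
    . . . . . .

Final: "outside"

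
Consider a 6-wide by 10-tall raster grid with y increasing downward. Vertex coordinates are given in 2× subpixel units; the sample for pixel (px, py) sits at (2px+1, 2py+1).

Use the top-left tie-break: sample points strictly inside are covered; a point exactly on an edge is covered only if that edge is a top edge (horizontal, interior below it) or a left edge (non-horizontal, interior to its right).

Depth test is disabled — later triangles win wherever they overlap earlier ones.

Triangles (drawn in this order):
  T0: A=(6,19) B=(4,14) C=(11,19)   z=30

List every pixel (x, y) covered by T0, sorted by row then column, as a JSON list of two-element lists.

T0:
  2·area = 25
  edge (6, 19)→(4, 14): d=(-2,-5) top-left  bias=+0
  edge (4, 14)→(11, 19): d=(7,5) right/bottom  bias=-1
  edge (11, 19)→(6, 19): d=(-5,0) right/bottom  bias=-1
    (2,7)@(5, 15): e=[3,2,20] → #
    (3,7)@(7, 15): e=[13,-8,20] → ·
    (2,8)@(5, 17): e=[-1,16,10] → ·
    (3,8)@(7, 17): e=[9,6,10] → #
    (4,8)@(9, 17): e=[19,-4,10] → ·
    (0,9)@(1, 19): e=[-25,50,0] → ·  [on edge]
    (1,9)@(3, 19): e=[-15,40,0] → ·  [on edge]
    (2,9)@(5, 19): e=[-5,30,0] → ·  [on edge]
    (3,9)@(7, 19): e=[5,20,0] → ·  [on edge]
    (4,9)@(9, 19): e=[15,10,0] → ·  [on edge]
    (5,9)@(11, 19): e=[25,0,0] → ·  [on edge]
  covered (2 px):
    · · · · · ·
    · · · · · ·
    · · · · · ·
    · · · · · ·
    · · · · · ·
    · · · · · ·
    · · · · · ·
    · · # · · ·
    · · · # · ·
    · · · · · ·

Final: [[2,7],[3,8]]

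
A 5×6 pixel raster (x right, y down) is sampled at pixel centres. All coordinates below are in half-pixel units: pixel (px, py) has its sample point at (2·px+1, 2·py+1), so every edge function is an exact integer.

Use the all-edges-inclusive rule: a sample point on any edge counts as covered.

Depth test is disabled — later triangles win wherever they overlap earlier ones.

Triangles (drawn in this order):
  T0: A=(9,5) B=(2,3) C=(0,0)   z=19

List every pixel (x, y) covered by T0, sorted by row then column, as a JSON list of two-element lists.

T0:
  2·area = 17
  edge (9, 5)→(2, 3): d=(-7,-2) inclusive
  edge (2, 3)→(0, 0): d=(-2,-3) inclusive
  edge (0, 0)→(9, 5): d=(9,5) inclusive
    (0,0)@(1, 1): e=[12,1,4] → █
    (1,0)@(3, 1): e=[16,7,-6] → ·
    (0,1)@(1, 3): e=[-2,-3,22] → ·
    (1,1)@(3, 3): e=[2,3,12] → █
    (2,1)@(5, 3): e=[6,9,2] → █
    (3,1)@(7, 3): e=[10,15,-8] → ·
    (1,2)@(3, 5): e=[-12,-1,30] → ·
    (2,2)@(5, 5): e=[-8,5,20] → ·
    (4,2)@(9, 5): e=[0,17,0] → █  [on edge]
    (4,3)@(9, 7): e=[-14,13,18] → ·
  covered (4 px):
    █ · · · ·
    · █ █ · ·
    · · · · █
    · · · · ·
    · · · · ·
    · · · · ·

Final: [[0,0],[1,1],[2,1],[4,2]]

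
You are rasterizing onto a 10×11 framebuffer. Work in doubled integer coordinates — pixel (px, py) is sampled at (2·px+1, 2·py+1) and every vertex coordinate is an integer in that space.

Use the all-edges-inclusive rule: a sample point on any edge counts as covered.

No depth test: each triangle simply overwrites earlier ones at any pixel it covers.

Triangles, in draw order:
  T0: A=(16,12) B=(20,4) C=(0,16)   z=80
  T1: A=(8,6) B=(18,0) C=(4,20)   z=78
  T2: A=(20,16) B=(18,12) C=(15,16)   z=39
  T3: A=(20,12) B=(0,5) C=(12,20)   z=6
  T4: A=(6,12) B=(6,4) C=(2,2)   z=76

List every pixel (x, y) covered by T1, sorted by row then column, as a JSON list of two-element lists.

T0:
  2·area = 112  (B↔C swapped to make it positive)
  edge (16, 12)→(0, 16): d=(-16,4) inclusive
  edge (0, 16)→(20, 4): d=(20,-12) inclusive
  edge (20, 4)→(16, 12): d=(-4,8) inclusive
    (9,2)@(19, 5): e=[100,8,4] → X
    (7,3)@(15, 7): e=[84,0,28] → X  [on edge]
    (8,3)@(17, 7): e=[76,24,12] → X
    (9,3)@(19, 7): e=[68,48,-4] → .
    (6,4)@(13, 9): e=[60,16,36] → X
    (9,4)@(19, 9): e=[36,88,-12] → .
    (4,5)@(9, 11): e=[44,8,60] → X
    (5,5)@(11, 11): e=[36,32,44] → X
    (8,5)@(17, 11): e=[12,104,-4] → .
    (2,6)@(5, 13): e=[28,0,84] → X  [on edge]
    (3,6)@(7, 13): e=[20,24,68] → X
    (6,6)@(13, 13): e=[-4,96,20] → .
  covered (15 px):
    . . . . . . . . . .
    . . . . . . . . . .
    . . . . . . . . . X
    . . . . . . . X X .
    . . . . . . X X X .
    . . . . X X X X . .
    . . X X X X . . . .
    . X . . . . . . . .
    . . . . . . . . . .
    . . . . . . . . . .
    . . . . . . . . . .
T1:
  2·area = 116
  edge (8, 6)→(18, 0): d=(10,-6) inclusive
  edge (18, 0)→(4, 20): d=(-14,20) inclusive
  edge (4, 20)→(8, 6): d=(4,-14) inclusive
    (8,0)@(17, 1): e=[4,6,106] → X
    (9,0)@(19, 1): e=[16,-34,134] → .
    (6,1)@(13, 3): e=[0,58,58] → X  [on edge]
    (7,1)@(15, 3): e=[12,18,86] → X
    (8,1)@(17, 3): e=[24,-22,114] → .
    (5,2)@(11, 5): e=[8,70,38] → X
    (7,2)@(15, 5): e=[32,-10,94] → .
    (4,3)@(9, 7): e=[16,82,18] → X
    (7,3)@(15, 7): e=[52,-38,102] → .
    (1,4)@(3, 9): e=[0,174,-58] → .  [on edge]
    (4,4)@(9, 9): e=[36,54,26] → X
    (6,4)@(13, 9): e=[60,-26,82] → .
  covered (15 px):
    . . . . . . . . X .
    . . . . . . X X . .
    . . . . . X X . . .
    . . . . X X X . . .
    . . . . X X . . . .
    . . . X X . . . . .
    . . . X . . . . . .
    . . . X . . . . . .
    . . X . . . . . . .
    . . . . . . . . . .
    . . . . . . . . . .
T2:
  2·area = 20  (B↔C swapped to make it positive)
  edge (20, 16)→(15, 16): d=(-5,0) inclusive
  edge (15, 16)→(18, 12): d=(3,-4) inclusive
  edge (18, 12)→(20, 16): d=(2,4) inclusive
    (8,7)@(17, 15): e=[5,5,10] → X
    (9,7)@(19, 15): e=[5,13,2] → X
    (8,8)@(17, 17): e=[-5,11,14] → .
    (9,8)@(19, 17): e=[-5,19,6] → .
  covered (2 px):
    . . . . . . . . . .
    . . . . . . . . . .
    . . . . . . . . . .
    . . . . . . . . . .
    . . . . . . . . . .
    . . . . . . . . . .
    . . . . . . . . . .
    . . . . . . . . X X
    . . . . . . . . . .
    . . . . . . . . . .
    . . . . . . . . . .
T3:
  2·area = 216  (B↔C swapped to make it positive)
  edge (20, 12)→(12, 20): d=(-8,8) inclusive
  edge (12, 20)→(0, 5): d=(-12,-15) inclusive
  edge (0, 5)→(20, 12): d=(20,7) inclusive
    (1,3)@(3, 7): e=[176,21,19] → X
    (2,3)@(5, 7): e=[160,51,5] → X
    (3,3)@(7, 7): e=[144,81,-9] → .
    (1,4)@(3, 9): e=[160,-3,59] → .
    (2,4)@(5, 9): e=[144,27,45] → X
    (3,4)@(7, 9): e=[128,57,31] → X
    (4,4)@(9, 9): e=[112,87,17] → X
    (5,4)@(11, 9): e=[96,117,3] → X
    (6,4)@(13, 9): e=[80,147,-11] → .
    (2,5)@(5, 11): e=[128,3,85] → X
    (6,5)@(13, 11): e=[64,123,29] → X
    (7,5)@(15, 11): e=[48,153,15] → X
    (9,6)@(19, 13): e=[0,189,27] → X  [on edge]
    (8,7)@(17, 15): e=[0,135,81] → X  [on edge]
    (7,8)@(15, 17): e=[0,81,135] → X  [on edge]
    (6,9)@(13, 19): e=[0,27,189] → X  [on edge]
    (5,10)@(11, 21): e=[0,-27,243] → .  [on edge]
  covered (29 px):
    . . . . . . . . . .
    . . . . . . . . . .
    . . . . . . . . . .
    . X X . . . . . . .
    . . X X X X . . . .
    . . X X X X X X X .
    . . . X X X X X X X
    . . . . X X X X X .
    . . . . . X X X . .
    . . . . . . X . . .
    . . . . . . . . . .
T4:
  2·area = 32  (B↔C swapped to make it positive)
  edge (6, 12)→(2, 2): d=(-4,-10) inclusive
  edge (2, 2)→(6, 4): d=(4,2) inclusive
  edge (6, 4)→(6, 12): d=(0,8) inclusive
    (1,1)@(3, 3): e=[6,2,24] → X
    (2,1)@(5, 3): e=[26,-2,8] → .
    (1,2)@(3, 5): e=[-2,10,24] → .
    (2,2)@(5, 5): e=[18,6,8] → X
    (3,2)@(7, 5): e=[38,2,-8] → .
    (2,3)@(5, 7): e=[10,14,8] → X
    (3,3)@(7, 7): e=[30,10,-8] → .
    (2,4)@(5, 9): e=[2,22,8] → X
    (3,4)@(7, 9): e=[22,18,-8] → .
    (2,5)@(5, 11): e=[-6,30,8] → .
  covered (4 px):
    . . . . . . . . . .
    . X . . . . . . . .
    . . X . . . . . . .
    . . X . . . . . . .
    . . X . . . . . . .
    . . . . . . . . . .
    . . . . . . . . . .
    . . . . . . . . . .
    . . . . . . . . . .
    . . . . . . . . . .
    . . . . . . . . . .

Result: [[8,0],[6,1],[7,1],[5,2],[6,2],[4,3],[5,3],[6,3],[4,4],[5,4],[3,5],[4,5],[3,6],[3,7],[2,8]]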